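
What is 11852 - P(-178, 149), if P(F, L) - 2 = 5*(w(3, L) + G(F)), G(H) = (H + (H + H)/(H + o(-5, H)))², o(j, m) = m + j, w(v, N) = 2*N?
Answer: -19067202460/130321 ≈ -1.4631e+5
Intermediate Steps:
o(j, m) = j + m
G(H) = (H + 2*H/(-5 + 2*H))² (G(H) = (H + (H + H)/(H + (-5 + H)))² = (H + (2*H)/(-5 + 2*H))² = (H + 2*H/(-5 + 2*H))²)
P(F, L) = 2 + 10*L + 5*F²*(-3 + 2*F)²/(-5 + 2*F)² (P(F, L) = 2 + 5*(2*L + F²*(-3 + 2*F)²/(-5 + 2*F)²) = 2 + (10*L + 5*F²*(-3 + 2*F)²/(-5 + 2*F)²) = 2 + 10*L + 5*F²*(-3 + 2*F)²/(-5 + 2*F)²)
11852 - P(-178, 149) = 11852 - (2 + 10*149 + 5*(-178)²*(-3 + 2*(-178))²/(-5 + 2*(-178))²) = 11852 - (2 + 1490 + 5*31684*(-3 - 356)²/(-5 - 356)²) = 11852 - (2 + 1490 + 5*31684*(-359)²/(-361)²) = 11852 - (2 + 1490 + 5*31684*(1/130321)*128881) = 11852 - (2 + 1490 + 20417328020/130321) = 11852 - 1*20611766952/130321 = 11852 - 20611766952/130321 = -19067202460/130321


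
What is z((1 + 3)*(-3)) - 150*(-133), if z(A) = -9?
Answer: 19941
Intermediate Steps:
z((1 + 3)*(-3)) - 150*(-133) = -9 - 150*(-133) = -9 + 19950 = 19941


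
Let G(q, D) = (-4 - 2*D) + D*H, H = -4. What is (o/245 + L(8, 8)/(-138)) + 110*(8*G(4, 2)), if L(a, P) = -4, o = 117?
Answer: -238013837/16905 ≈ -14080.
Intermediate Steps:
G(q, D) = -4 - 6*D (G(q, D) = (-4 - 2*D) + D*(-4) = (-4 - 2*D) - 4*D = -4 - 6*D)
(o/245 + L(8, 8)/(-138)) + 110*(8*G(4, 2)) = (117/245 - 4/(-138)) + 110*(8*(-4 - 6*2)) = (117*(1/245) - 4*(-1/138)) + 110*(8*(-4 - 12)) = (117/245 + 2/69) + 110*(8*(-16)) = 8563/16905 + 110*(-128) = 8563/16905 - 14080 = -238013837/16905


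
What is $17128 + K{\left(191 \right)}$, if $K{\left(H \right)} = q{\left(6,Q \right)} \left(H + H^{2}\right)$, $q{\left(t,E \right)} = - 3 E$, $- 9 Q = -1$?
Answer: $4904$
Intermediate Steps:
$Q = \frac{1}{9}$ ($Q = \left(- \frac{1}{9}\right) \left(-1\right) = \frac{1}{9} \approx 0.11111$)
$K{\left(H \right)} = - \frac{H}{3} - \frac{H^{2}}{3}$ ($K{\left(H \right)} = \left(-3\right) \frac{1}{9} \left(H + H^{2}\right) = - \frac{H + H^{2}}{3} = - \frac{H}{3} - \frac{H^{2}}{3}$)
$17128 + K{\left(191 \right)} = 17128 - \frac{191 \left(1 + 191\right)}{3} = 17128 - \frac{191}{3} \cdot 192 = 17128 - 12224 = 4904$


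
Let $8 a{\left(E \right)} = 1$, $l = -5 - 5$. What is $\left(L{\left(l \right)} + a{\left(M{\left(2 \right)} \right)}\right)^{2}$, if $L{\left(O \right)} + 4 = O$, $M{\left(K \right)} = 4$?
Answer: $\frac{12321}{64} \approx 192.52$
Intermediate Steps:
$l = -10$
$a{\left(E \right)} = \frac{1}{8}$ ($a{\left(E \right)} = \frac{1}{8} \cdot 1 = \frac{1}{8}$)
$L{\left(O \right)} = -4 + O$
$\left(L{\left(l \right)} + a{\left(M{\left(2 \right)} \right)}\right)^{2} = \left(\left(-4 - 10\right) + \frac{1}{8}\right)^{2} = \left(-14 + \frac{1}{8}\right)^{2} = \left(- \frac{111}{8}\right)^{2} = \frac{12321}{64}$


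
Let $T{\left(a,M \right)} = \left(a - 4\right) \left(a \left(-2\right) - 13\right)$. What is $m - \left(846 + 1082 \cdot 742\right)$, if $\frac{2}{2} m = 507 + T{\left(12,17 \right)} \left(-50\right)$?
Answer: $-788383$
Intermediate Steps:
$T{\left(a,M \right)} = \left(-13 - 2 a\right) \left(-4 + a\right)$ ($T{\left(a,M \right)} = \left(-4 + a\right) \left(- 2 a - 13\right) = \left(-4 + a\right) \left(-13 - 2 a\right) = \left(-13 - 2 a\right) \left(-4 + a\right)$)
$m = 15307$ ($m = 507 + \left(52 - 60 - 2 \cdot 12^{2}\right) \left(-50\right) = 507 + \left(52 - 60 - 288\right) \left(-50\right) = 507 - -14800 = 507 + 14800 = 15307$)
$m - \left(846 + 1082 \cdot 742\right) = 15307 - \left(846 + 1082 \cdot 742\right) = 15307 - \left(846 + 802844\right) = 15307 - 803690 = -788383$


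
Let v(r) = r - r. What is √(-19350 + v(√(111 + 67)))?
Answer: 15*I*√86 ≈ 139.1*I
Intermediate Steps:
v(r) = 0
√(-19350 + v(√(111 + 67))) = √(-19350 + 0) = √(-19350) = 15*I*√86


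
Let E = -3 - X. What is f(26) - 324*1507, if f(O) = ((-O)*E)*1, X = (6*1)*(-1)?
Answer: -488346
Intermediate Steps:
X = -6 (X = 6*(-1) = -6)
E = 3 (E = -3 - 1*(-6) = -3 + 6 = 3)
f(O) = -3*O (f(O) = (-O*3)*1 = -3*O*1 = -3*O)
f(26) - 324*1507 = -3*26 - 324*1507 = -78 - 488268 = -488346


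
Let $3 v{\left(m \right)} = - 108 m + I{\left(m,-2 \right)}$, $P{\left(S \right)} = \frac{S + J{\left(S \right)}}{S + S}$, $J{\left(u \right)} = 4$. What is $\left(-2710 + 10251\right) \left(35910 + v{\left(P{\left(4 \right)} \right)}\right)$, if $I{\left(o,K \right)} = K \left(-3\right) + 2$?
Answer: $\frac{811637830}{3} \approx 2.7055 \cdot 10^{8}$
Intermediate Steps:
$P{\left(S \right)} = \frac{4 + S}{2 S}$ ($P{\left(S \right)} = \frac{S + 4}{S + S} = \frac{4 + S}{2 S}$)
$I{\left(o,K \right)} = 2 - 3 K$ ($I{\left(o,K \right)} = - 3 K + 2 = 2 - 3 K$)
$v{\left(m \right)} = \frac{8}{3} - 36 m$ ($v{\left(m \right)} = \frac{- 108 m + \left(2 - -6\right)}{3} = \frac{- 108 m + \left(2 + 6\right)}{3} = \frac{- 108 m + 8}{3} = \frac{8 - 108 m}{3} = \frac{8}{3} - 36 m$)
$\left(-2710 + 10251\right) \left(35910 + v{\left(P{\left(4 \right)} \right)}\right) = \left(-2710 + 10251\right) \left(35910 + \left(\frac{8}{3} - 36 \frac{4 + 4}{2 \cdot 4}\right)\right) = 7541 \left(35910 + \left(\frac{8}{3} - 36 \cdot \frac{1}{2} \cdot \frac{1}{4} \cdot 8\right)\right) = 7541 \left(35910 + \left(\frac{8}{3} - 36\right)\right) = 7541 \left(35910 - \frac{100}{3}\right) = 7541 \cdot \frac{107630}{3} = \frac{811637830}{3}$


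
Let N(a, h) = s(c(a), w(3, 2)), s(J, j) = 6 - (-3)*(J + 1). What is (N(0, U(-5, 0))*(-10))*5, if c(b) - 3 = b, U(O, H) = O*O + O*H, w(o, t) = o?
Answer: -900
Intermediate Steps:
U(O, H) = O² + H*O
c(b) = 3 + b
s(J, j) = 9 + 3*J (s(J, j) = 6 - (-3)*(1 + J) = 6 - (-3 - 3*J) = 6 + (3 + 3*J) = 9 + 3*J)
N(a, h) = 18 + 3*a (N(a, h) = 9 + 3*(3 + a) = 9 + (9 + 3*a) = 18 + 3*a)
(N(0, U(-5, 0))*(-10))*5 = ((18 + 3*0)*(-10))*5 = ((18 + 0)*(-10))*5 = (18*(-10))*5 = -180*5 = -900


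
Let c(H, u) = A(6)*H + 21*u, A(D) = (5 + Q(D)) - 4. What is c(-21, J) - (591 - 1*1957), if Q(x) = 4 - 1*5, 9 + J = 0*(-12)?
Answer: 1177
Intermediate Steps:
J = -9 (J = -9 + 0*(-12) = -9 + 0 = -9)
Q(x) = -1 (Q(x) = 4 - 5 = -1)
A(D) = 0 (A(D) = (5 - 1) - 4 = 4 - 4 = 0)
c(H, u) = 21*u (c(H, u) = 0*H + 21*u = 0 + 21*u = 21*u)
c(-21, J) - (591 - 1*1957) = 21*(-9) - (591 - 1*1957) = -189 - (591 - 1957) = -189 - 1*(-1366) = -189 + 1366 = 1177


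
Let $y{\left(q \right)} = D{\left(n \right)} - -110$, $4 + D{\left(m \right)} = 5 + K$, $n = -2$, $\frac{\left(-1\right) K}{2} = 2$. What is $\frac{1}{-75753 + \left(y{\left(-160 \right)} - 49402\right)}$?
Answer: $- \frac{1}{125048} \approx -7.9969 \cdot 10^{-6}$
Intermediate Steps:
$K = -4$ ($K = \left(-2\right) 2 = -4$)
$D{\left(m \right)} = -3$ ($D{\left(m \right)} = -4 + \left(5 - 4\right) = -4 + 1 = -3$)
$y{\left(q \right)} = 107$ ($y{\left(q \right)} = -3 - -110 = -3 + 110 = 107$)
$\frac{1}{-75753 + \left(y{\left(-160 \right)} - 49402\right)} = \frac{1}{-75753 + \left(107 - 49402\right)} = \frac{1}{-75753 - 49295} = \frac{1}{-125048} = - \frac{1}{125048}$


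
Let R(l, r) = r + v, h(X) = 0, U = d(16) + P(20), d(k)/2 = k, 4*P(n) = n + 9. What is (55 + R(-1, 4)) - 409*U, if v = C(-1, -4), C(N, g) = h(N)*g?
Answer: -63977/4 ≈ -15994.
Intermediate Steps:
P(n) = 9/4 + n/4 (P(n) = (n + 9)/4 = (9 + n)/4 = 9/4 + n/4)
d(k) = 2*k
U = 157/4 (U = 2*16 + (9/4 + (1/4)*20) = 32 + (9/4 + 5) = 32 + 29/4 = 157/4 ≈ 39.250)
C(N, g) = 0 (C(N, g) = 0*g = 0)
v = 0
R(l, r) = r (R(l, r) = r + 0 = r)
(55 + R(-1, 4)) - 409*U = (55 + 4) - 409*157/4 = 59 - 64213/4 = -63977/4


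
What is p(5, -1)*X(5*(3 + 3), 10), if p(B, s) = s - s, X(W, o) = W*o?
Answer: 0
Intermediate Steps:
p(B, s) = 0
p(5, -1)*X(5*(3 + 3), 10) = 0*((5*(3 + 3))*10) = 0*((5*6)*10) = 0*(30*10) = 0*300 = 0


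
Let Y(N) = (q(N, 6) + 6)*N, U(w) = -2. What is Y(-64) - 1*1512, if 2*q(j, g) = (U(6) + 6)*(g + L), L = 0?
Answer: -2664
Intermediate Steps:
q(j, g) = 2*g (q(j, g) = ((-2 + 6)*(g + 0))/2 = (4*g)/2 = 2*g)
Y(N) = 18*N (Y(N) = (2*6 + 6)*N = (12 + 6)*N = 18*N)
Y(-64) - 1*1512 = 18*(-64) - 1*1512 = -1152 - 1512 = -2664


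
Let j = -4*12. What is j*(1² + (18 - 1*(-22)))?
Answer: -1968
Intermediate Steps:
j = -48
j*(1² + (18 - 1*(-22))) = -48*(1² + (18 - 1*(-22))) = -48*(1 + (18 + 22)) = -48*(1 + 40) = -48*41 = -1968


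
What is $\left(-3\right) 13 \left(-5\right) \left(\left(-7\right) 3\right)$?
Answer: $-4095$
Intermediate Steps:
$\left(-3\right) 13 \left(-5\right) \left(\left(-7\right) 3\right) = \left(-39\right) \left(-5\right) \left(-21\right) = 195 \left(-21\right) = -4095$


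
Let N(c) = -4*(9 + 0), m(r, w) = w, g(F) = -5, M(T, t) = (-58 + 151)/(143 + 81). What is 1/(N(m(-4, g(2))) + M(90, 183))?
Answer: -224/7971 ≈ -0.028102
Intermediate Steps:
M(T, t) = 93/224
N(c) = -36 (N(c) = -4*9 = -36)
1/(N(m(-4, g(2))) + M(90, 183)) = 1/(-36 + 93/224) = 1/(-7971/224) = -224/7971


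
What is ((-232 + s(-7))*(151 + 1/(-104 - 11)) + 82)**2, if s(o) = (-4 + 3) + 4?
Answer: 15736501889476/13225 ≈ 1.1899e+9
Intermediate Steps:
s(o) = 3 (s(o) = -1 + 4 = 3)
((-232 + s(-7))*(151 + 1/(-104 - 11)) + 82)**2 = ((-232 + 3)*(151 + 1/(-104 - 11)) + 82)**2 = (-229*(151 + 1/(-115)) + 82)**2 = (-229*(151 - 1/115) + 82)**2 = (-229*17364/115 + 82)**2 = (-3976356/115 + 82)**2 = (-3966926/115)**2 = 15736501889476/13225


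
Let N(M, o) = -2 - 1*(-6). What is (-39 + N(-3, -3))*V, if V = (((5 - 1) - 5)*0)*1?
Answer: 0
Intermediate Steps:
N(M, o) = 4 (N(M, o) = -2 + 6 = 4)
V = 0 (V = ((4 - 5)*0)*1 = -1*0*1 = 0*1 = 0)
(-39 + N(-3, -3))*V = (-39 + 4)*0 = -35*0 = 0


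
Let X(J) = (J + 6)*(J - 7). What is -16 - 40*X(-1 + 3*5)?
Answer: -5616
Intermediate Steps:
X(J) = (-7 + J)*(6 + J) (X(J) = (6 + J)*(-7 + J) = (-7 + J)*(6 + J))
-16 - 40*X(-1 + 3*5) = -16 - 40*(-42 + (-1 + 3*5)**2 - (-1 + 3*5)) = -16 - 40*(-42 + (-1 + 15)**2 - (-1 + 15)) = -16 - 40*(-42 + 14**2 - 1*14) = -16 - 40*(-42 + 196 - 14) = -16 - 40*140 = -16 - 5600 = -5616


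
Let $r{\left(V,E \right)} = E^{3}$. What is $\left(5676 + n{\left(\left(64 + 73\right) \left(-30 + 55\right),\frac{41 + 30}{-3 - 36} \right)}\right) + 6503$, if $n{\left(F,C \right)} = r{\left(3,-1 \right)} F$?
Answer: $8754$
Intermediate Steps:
$n{\left(F,C \right)} = - F$ ($n{\left(F,C \right)} = \left(-1\right)^{3} F = - F$)
$\left(5676 + n{\left(\left(64 + 73\right) \left(-30 + 55\right),\frac{41 + 30}{-3 - 36} \right)}\right) + 6503 = \left(5676 - \left(64 + 73\right) \left(-30 + 55\right)\right) + 6503 = \left(5676 - 137 \cdot 25\right) + 6503 = \left(5676 - 3425\right) + 6503 = 2251 + 6503 = 8754$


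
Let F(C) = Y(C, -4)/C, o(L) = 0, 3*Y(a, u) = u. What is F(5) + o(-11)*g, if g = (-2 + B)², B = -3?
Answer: -4/15 ≈ -0.26667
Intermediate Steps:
Y(a, u) = u/3
g = 25 (g = (-2 - 3)² = (-5)² = 25)
F(C) = -4/(3*C) (F(C) = ((⅓)*(-4))/C = -4/(3*C))
F(5) + o(-11)*g = -4/3/5 + 0*25 = -4/3*⅕ + 0 = -4/15 + 0 = -4/15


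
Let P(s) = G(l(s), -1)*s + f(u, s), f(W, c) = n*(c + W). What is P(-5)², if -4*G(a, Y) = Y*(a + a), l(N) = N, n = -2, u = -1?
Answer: 2401/4 ≈ 600.25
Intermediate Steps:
G(a, Y) = -Y*a/2 (G(a, Y) = -Y*(a + a)/4 = -Y*2*a/4 = -Y*a/2)
f(W, c) = -2*W - 2*c (f(W, c) = -2*(c + W) = -2*(W + c) = -2*W - 2*c)
P(s) = 2 + s²/2 - 2*s (P(s) = (-½*(-1)*s)*s + (-2*(-1) - 2*s) = (s/2)*s + (2 - 2*s) = s²/2 + (2 - 2*s) = 2 + s²/2 - 2*s)
P(-5)² = (2 + (½)*(-5)² - 2*(-5))² = (2 + (½)*25 + 10)² = (2 + 25/2 + 10)² = (49/2)² = 2401/4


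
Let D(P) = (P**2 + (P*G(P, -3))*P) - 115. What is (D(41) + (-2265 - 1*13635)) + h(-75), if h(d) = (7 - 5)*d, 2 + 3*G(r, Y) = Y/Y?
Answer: -45133/3 ≈ -15044.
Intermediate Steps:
G(r, Y) = -1/3 (G(r, Y) = -2/3 + (Y/Y)/3 = -2/3 + (1/3)*1 = -2/3 + 1/3 = -1/3)
h(d) = 2*d
D(P) = -115 + 2*P**2/3 (D(P) = (P**2 + (P*(-1/3))*P) - 115 = (P**2 + (-P/3)*P) - 115 = (P**2 - P**2/3) - 115 = 2*P**2/3 - 115 = -115 + 2*P**2/3)
(D(41) + (-2265 - 1*13635)) + h(-75) = ((-115 + (2/3)*41**2) + (-2265 - 1*13635)) + 2*(-75) = ((-115 + (2/3)*1681) + (-2265 - 13635)) - 150 = ((-115 + 3362/3) - 15900) - 150 = (3017/3 - 15900) - 150 = -44683/3 - 150 = -45133/3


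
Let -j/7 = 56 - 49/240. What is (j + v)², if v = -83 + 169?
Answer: 5343171409/57600 ≈ 92763.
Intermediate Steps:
v = 86
j = -93737/240 (j = -7*(56 - 49/240) = -7*13391/240 = -93737/240 ≈ -390.57)
(j + v)² = (-93737/240 + 86)² = (-73097/240)² = 5343171409/57600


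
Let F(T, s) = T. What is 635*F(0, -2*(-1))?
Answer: 0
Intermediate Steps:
635*F(0, -2*(-1)) = 635*0 = 0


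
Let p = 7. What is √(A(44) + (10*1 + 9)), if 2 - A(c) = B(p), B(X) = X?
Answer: √14 ≈ 3.7417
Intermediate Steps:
A(c) = -5 (A(c) = 2 - 1*7 = 2 - 7 = -5)
√(A(44) + (10*1 + 9)) = √(-5 + (10*1 + 9)) = √(-5 + (10 + 9)) = √(-5 + 19) = √14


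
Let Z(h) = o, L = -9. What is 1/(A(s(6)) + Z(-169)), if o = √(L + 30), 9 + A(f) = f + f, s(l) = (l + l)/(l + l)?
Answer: -¼ - √21/28 ≈ -0.41366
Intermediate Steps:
s(l) = 1 (s(l) = (2*l)/((2*l)) = (2*l)*(1/(2*l)) = 1)
A(f) = -9 + 2*f (A(f) = -9 + (f + f) = -9 + 2*f)
o = √21 (o = √(-9 + 30) = √21 ≈ 4.5826)
Z(h) = √21
1/(A(s(6)) + Z(-169)) = 1/((-9 + 2*1) + √21) = 1/((-9 + 2) + √21) = 1/(-7 + √21)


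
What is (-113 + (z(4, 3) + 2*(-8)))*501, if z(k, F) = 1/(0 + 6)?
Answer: -129091/2 ≈ -64546.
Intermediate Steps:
z(k, F) = 1/6
(-113 + (z(4, 3) + 2*(-8)))*501 = (-113 + (1/6 + 2*(-8)))*501 = (-113 + (1/6 - 16))*501 = (-113 - 95/6)*501 = -773/6*501 = -129091/2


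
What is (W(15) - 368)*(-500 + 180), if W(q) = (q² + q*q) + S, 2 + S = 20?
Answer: -32000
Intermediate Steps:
S = 18 (S = -2 + 20 = 18)
W(q) = 18 + 2*q² (W(q) = (q² + q*q) + 18 = (q² + q²) + 18 = 2*q² + 18 = 18 + 2*q²)
(W(15) - 368)*(-500 + 180) = ((18 + 2*15²) - 368)*(-500 + 180) = ((18 + 2*225) - 368)*(-320) = ((18 + 450) - 368)*(-320) = (468 - 368)*(-320) = 100*(-320) = -32000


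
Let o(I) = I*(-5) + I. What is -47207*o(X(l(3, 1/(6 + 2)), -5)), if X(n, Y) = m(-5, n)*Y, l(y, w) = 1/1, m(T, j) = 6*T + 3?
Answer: 25491780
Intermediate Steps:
m(T, j) = 3 + 6*T
l(y, w) = 1
X(n, Y) = -27*Y (X(n, Y) = (3 + 6*(-5))*Y = (3 - 30)*Y = -27*Y)
o(I) = -4*I (o(I) = -5*I + I = -4*I)
-47207*o(X(l(3, 1/(6 + 2)), -5)) = -(-188828)*(-27*(-5)) = -(-188828)*135 = -47207*(-540) = 25491780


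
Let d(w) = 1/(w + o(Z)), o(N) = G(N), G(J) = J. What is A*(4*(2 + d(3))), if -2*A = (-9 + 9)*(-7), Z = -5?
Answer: 0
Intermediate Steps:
o(N) = N
d(w) = 1/(-5 + w) (d(w) = 1/(w - 5) = 1/(-5 + w))
A = 0 (A = -(-9 + 9)*(-7)/2 = -0*(-7) = -½*0 = 0)
A*(4*(2 + d(3))) = 0*(4*(2 + 1/(-5 + 3))) = 0*(4*(2 + 1/(-2))) = 0*(4*(2 - ½)) = 0*(4*(3/2)) = 0*6 = 0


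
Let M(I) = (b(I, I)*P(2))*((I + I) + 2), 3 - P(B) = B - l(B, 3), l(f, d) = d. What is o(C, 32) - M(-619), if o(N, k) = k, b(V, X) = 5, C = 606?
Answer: 24752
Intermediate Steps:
P(B) = 6 - B (P(B) = 3 - (B - 1*3) = 3 - (B - 3) = 3 - (-3 + B) = 3 + (3 - B) = 6 - B)
M(I) = 40 + 40*I (M(I) = (5*(6 - 1*2))*((I + I) + 2) = (5*(6 - 2))*(2*I + 2) = (5*4)*(2 + 2*I) = 20*(2 + 2*I) = 40 + 40*I)
o(C, 32) - M(-619) = 32 - (40 + 40*(-619)) = 32 - (40 - 24760) = 32 - 1*(-24720) = 32 + 24720 = 24752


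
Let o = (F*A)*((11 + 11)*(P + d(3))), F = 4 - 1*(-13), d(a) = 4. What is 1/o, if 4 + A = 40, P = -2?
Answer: 1/26928 ≈ 3.7136e-5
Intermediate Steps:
A = 36 (A = -4 + 40 = 36)
F = 17 (F = 4 + 13 = 17)
o = 26928 (o = (17*36)*((11 + 11)*(-2 + 4)) = 612*(22*2) = 612*44 = 26928)
1/o = 1/26928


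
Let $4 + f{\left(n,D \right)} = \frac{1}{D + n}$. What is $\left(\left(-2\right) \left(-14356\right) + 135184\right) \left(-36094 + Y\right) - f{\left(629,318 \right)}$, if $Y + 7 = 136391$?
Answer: $\frac{15565961962267}{947} \approx 1.6437 \cdot 10^{10}$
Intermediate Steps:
$Y = 136384$ ($Y = -7 + 136391 = 136384$)
$f{\left(n,D \right)} = -4 + \frac{1}{D + n}$
$\left(\left(-2\right) \left(-14356\right) + 135184\right) \left(-36094 + Y\right) - f{\left(629,318 \right)} = \left(\left(-2\right) \left(-14356\right) + 135184\right) \left(-36094 + 136384\right) - \frac{1 - 1272 - 2516}{318 + 629} = \left(28712 + 135184\right) 100290 - \frac{1 - 1272 - 2516}{947} = 163896 \cdot 100290 - \frac{1}{947} \left(-3787\right) = 16437129840 - - \frac{3787}{947} = 16437129840 + \frac{3787}{947} = \frac{15565961962267}{947}$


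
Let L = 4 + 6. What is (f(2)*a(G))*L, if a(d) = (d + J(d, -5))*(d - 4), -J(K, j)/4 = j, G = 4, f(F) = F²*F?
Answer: 0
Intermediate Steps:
f(F) = F³
J(K, j) = -4*j
L = 10
a(d) = (-4 + d)*(20 + d) (a(d) = (d - 4*(-5))*(d - 4) = (d + 20)*(-4 + d) = (20 + d)*(-4 + d) = (-4 + d)*(20 + d))
(f(2)*a(G))*L = (2³*(-80 + 4² + 16*4))*10 = (8*(-80 + 16 + 64))*10 = (8*0)*10 = 0*10 = 0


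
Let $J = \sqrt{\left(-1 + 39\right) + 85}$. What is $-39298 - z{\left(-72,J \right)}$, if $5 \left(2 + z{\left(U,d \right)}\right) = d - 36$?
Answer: $- \frac{196444}{5} - \frac{\sqrt{123}}{5} \approx -39291.0$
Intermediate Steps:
$J = \sqrt{123}$ ($J = \sqrt{38 + 85} = \sqrt{123} \approx 11.091$)
$z{\left(U,d \right)} = - \frac{46}{5} + \frac{d}{5}$ ($z{\left(U,d \right)} = -2 + \frac{d - 36}{5} = -2 + \frac{-36 + d}{5} = -2 + \left(- \frac{36}{5} + \frac{d}{5}\right) = - \frac{46}{5} + \frac{d}{5}$)
$-39298 - z{\left(-72,J \right)} = -39298 - \left(- \frac{46}{5} + \frac{\sqrt{123}}{5}\right) = -39298 + \left(\frac{46}{5} - \frac{\sqrt{123}}{5}\right) = - \frac{196444}{5} - \frac{\sqrt{123}}{5}$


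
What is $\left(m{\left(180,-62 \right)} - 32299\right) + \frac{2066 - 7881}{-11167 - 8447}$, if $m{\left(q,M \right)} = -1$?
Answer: $- \frac{633526385}{19614} \approx -32300.0$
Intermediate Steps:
$\left(m{\left(180,-62 \right)} - 32299\right) + \frac{2066 - 7881}{-11167 - 8447} = \left(-1 - 32299\right) + \frac{2066 - 7881}{-11167 - 8447} = -32300 - \frac{5815}{-19614} = -32300 - - \frac{5815}{19614} = -32300 + \frac{5815}{19614} = - \frac{633526385}{19614}$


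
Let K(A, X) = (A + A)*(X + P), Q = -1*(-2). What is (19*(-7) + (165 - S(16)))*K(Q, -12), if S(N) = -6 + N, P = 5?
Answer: -616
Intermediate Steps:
Q = 2
K(A, X) = 2*A*(5 + X) (K(A, X) = (A + A)*(X + 5) = (2*A)*(5 + X) = 2*A*(5 + X))
(19*(-7) + (165 - S(16)))*K(Q, -12) = (19*(-7) + (165 - (-6 + 16)))*(2*2*(5 - 12)) = (-133 + (165 - 1*10))*(2*2*(-7)) = (-133 + (165 - 10))*(-28) = (-133 + 155)*(-28) = 22*(-28) = -616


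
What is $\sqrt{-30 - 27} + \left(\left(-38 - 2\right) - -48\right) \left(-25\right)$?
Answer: $-200 + i \sqrt{57} \approx -200.0 + 7.5498 i$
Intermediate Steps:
$\sqrt{-30 - 27} + \left(\left(-38 - 2\right) - -48\right) \left(-25\right) = \sqrt{-57} + \left(\left(-38 - 2\right) + 48\right) \left(-25\right) = i \sqrt{57} + \left(-40 + 48\right) \left(-25\right) = i \sqrt{57} + 8 \left(-25\right) = i \sqrt{57} - 200 = -200 + i \sqrt{57}$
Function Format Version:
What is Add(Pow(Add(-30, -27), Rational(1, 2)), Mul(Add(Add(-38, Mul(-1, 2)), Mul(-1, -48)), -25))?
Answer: Add(-200, Mul(I, Pow(57, Rational(1, 2)))) ≈ Add(-200.00, Mul(7.5498, I))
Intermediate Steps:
Add(Pow(Add(-30, -27), Rational(1, 2)), Mul(Add(Add(-38, Mul(-1, 2)), Mul(-1, -48)), -25)) = Add(Pow(-57, Rational(1, 2)), Mul(Add(Add(-38, -2), 48), -25)) = Add(Mul(I, Pow(57, Rational(1, 2))), Mul(Add(-40, 48), -25)) = Add(Mul(I, Pow(57, Rational(1, 2))), Mul(8, -25)) = Add(Mul(I, Pow(57, Rational(1, 2))), -200) = Add(-200, Mul(I, Pow(57, Rational(1, 2))))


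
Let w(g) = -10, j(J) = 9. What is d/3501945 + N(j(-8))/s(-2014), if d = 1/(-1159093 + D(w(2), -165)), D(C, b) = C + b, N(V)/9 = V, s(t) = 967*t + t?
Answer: -7473525382423/179876867530528080 ≈ -4.1548e-5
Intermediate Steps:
s(t) = 968*t
N(V) = 9*V
d = -1/1159268 (d = 1/(-1159093 + (-10 - 165)) = 1/(-1159093 - 175) = 1/(-1159268) = -1/1159268 ≈ -8.6261e-7)
d/3501945 + N(j(-8))/s(-2014) = -1/1159268/3501945 + (9*9)/((968*(-2014))) = -1/1159268*1/3501945 + 81/(-1949552) = -1/4059692776260 + 81*(-1/1949552) = -1/4059692776260 - 81/1949552 = -7473525382423/179876867530528080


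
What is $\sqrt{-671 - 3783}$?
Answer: $i \sqrt{4454} \approx 66.738 i$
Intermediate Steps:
$\sqrt{-671 - 3783} = \sqrt{-4454} = i \sqrt{4454}$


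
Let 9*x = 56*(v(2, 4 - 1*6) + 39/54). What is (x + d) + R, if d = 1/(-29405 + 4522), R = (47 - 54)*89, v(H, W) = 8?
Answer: -1146285242/2015523 ≈ -568.73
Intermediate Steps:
R = -623 (R = -7*89 = -623)
x = 4396/81 (x = (56*(8 + 39/54))/9 = (56*(8 + 39*(1/54)))/9 = (56*(8 + 13/18))/9 = (56*(157/18))/9 = (⅑)*(4396/9) = 4396/81 ≈ 54.272)
d = -1/24883 (d = 1/(-24883) = -1/24883 ≈ -4.0188e-5)
(x + d) + R = (4396/81 - 1/24883) - 623 = 109385587/2015523 - 623 = -1146285242/2015523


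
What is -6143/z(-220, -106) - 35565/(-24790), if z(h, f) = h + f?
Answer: 8193958/404077 ≈ 20.278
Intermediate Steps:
z(h, f) = f + h
-6143/z(-220, -106) - 35565/(-24790) = -6143/(-106 - 220) - 35565/(-24790) = -6143/(-326) - 35565*(-1/24790) = -6143*(-1/326) + 7113/4958 = 6143/326 + 7113/4958 = 8193958/404077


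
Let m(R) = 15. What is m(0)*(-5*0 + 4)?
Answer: 60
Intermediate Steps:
m(0)*(-5*0 + 4) = 15*(-5*0 + 4) = 15*(0 + 4) = 15*4 = 60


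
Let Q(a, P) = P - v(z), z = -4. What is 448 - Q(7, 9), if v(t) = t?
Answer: 435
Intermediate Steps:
Q(a, P) = 4 + P (Q(a, P) = P - 1*(-4) = P + 4 = 4 + P)
448 - Q(7, 9) = 448 - (4 + 9) = 448 - 1*13 = 448 - 13 = 435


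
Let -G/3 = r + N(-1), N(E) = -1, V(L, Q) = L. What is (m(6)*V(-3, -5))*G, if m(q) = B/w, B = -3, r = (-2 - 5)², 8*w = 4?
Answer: -2592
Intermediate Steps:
w = ½ (w = (⅛)*4 = ½ ≈ 0.50000)
r = 49 (r = (-7)² = 49)
G = -144 (G = -3*(49 - 1) = -3*48 = -144)
m(q) = -6 (m(q) = -3/½ = -3*2 = -6)
(m(6)*V(-3, -5))*G = -6*(-3)*(-144) = 18*(-144) = -2592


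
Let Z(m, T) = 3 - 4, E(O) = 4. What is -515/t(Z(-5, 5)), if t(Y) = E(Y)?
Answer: -515/4 ≈ -128.75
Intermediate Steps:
Z(m, T) = -1
t(Y) = 4
-515/t(Z(-5, 5)) = -515/4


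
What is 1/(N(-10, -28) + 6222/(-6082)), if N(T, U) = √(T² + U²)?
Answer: 556503/480310099 + 18495362*√221/8165271683 ≈ 0.034832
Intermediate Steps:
1/(N(-10, -28) + 6222/(-6082)) = 1/(√((-10)² + (-28)²) + 6222/(-6082)) = 1/(√(100 + 784) + 6222*(-1/6082)) = 1/(√884 - 3111/3041) = 1/(2*√221 - 3111/3041) = 1/(-3111/3041 + 2*√221)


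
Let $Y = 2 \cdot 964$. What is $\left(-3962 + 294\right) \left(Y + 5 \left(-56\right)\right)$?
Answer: $-6044864$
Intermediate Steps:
$Y = 1928$
$\left(-3962 + 294\right) \left(Y + 5 \left(-56\right)\right) = \left(-3962 + 294\right) \left(1928 + 5 \left(-56\right)\right) = - 3668 \left(1928 - 280\right) = \left(-3668\right) 1648 = -6044864$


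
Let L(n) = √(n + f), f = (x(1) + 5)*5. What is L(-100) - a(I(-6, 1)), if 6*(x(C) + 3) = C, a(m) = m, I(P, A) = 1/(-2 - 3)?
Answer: ⅕ + I*√3210/6 ≈ 0.2 + 9.4428*I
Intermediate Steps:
I(P, A) = -⅕ (I(P, A) = 1/(-5) = -⅕)
x(C) = -3 + C/6
f = 65/6 (f = ((-3 + (⅙)*1) + 5)*5 = ((-3 + ⅙) + 5)*5 = (-17/6 + 5)*5 = (13/6)*5 = 65/6 ≈ 10.833)
L(n) = √(65/6 + n) (L(n) = √(n + 65/6) = √(65/6 + n))
L(-100) - a(I(-6, 1)) = √(390 + 36*(-100))/6 - 1*(-⅕) = √(390 - 3600)/6 + ⅕ = √(-3210)/6 + ⅕ = (I*√3210)/6 + ⅕ = I*√3210/6 + ⅕ = ⅕ + I*√3210/6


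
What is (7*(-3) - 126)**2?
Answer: 21609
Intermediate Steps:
(7*(-3) - 126)**2 = (-21 - 126)**2 = (-147)**2 = 21609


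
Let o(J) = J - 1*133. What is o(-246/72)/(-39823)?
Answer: 1637/477876 ≈ 0.0034256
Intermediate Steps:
o(J) = -133 + J (o(J) = J - 133 = -133 + J)
o(-246/72)/(-39823) = (-133 - 246/72)/(-39823) = (-133 - 246*1/72)*(-1/39823) = (-133 - 41/12)*(-1/39823) = -1637/12*(-1/39823) = 1637/477876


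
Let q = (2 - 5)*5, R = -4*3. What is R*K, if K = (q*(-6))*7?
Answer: -7560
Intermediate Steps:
R = -12
q = -15 (q = -3*5 = -15)
K = 630 (K = -15*(-6)*7 = 90*7 = 630)
R*K = -12*630 = -7560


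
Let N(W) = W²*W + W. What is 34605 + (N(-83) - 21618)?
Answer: -558883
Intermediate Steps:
N(W) = W + W³ (N(W) = W³ + W = W + W³)
34605 + (N(-83) - 21618) = 34605 + ((-83 + (-83)³) - 21618) = 34605 + ((-83 - 571787) - 21618) = 34605 + (-571870 - 21618) = 34605 - 593488 = -558883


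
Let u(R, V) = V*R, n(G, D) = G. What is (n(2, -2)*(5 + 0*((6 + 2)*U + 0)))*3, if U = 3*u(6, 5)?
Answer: 30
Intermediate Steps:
u(R, V) = R*V
U = 90 (U = 3*(6*5) = 3*30 = 90)
(n(2, -2)*(5 + 0*((6 + 2)*U + 0)))*3 = (2*(5 + 0*((6 + 2)*90 + 0)))*3 = (2*(5 + 0*(8*90 + 0)))*3 = (2*(5 + 0*(720 + 0)))*3 = (2*(5 + 0*720))*3 = (2*(5 + 0))*3 = (2*5)*3 = 10*3 = 30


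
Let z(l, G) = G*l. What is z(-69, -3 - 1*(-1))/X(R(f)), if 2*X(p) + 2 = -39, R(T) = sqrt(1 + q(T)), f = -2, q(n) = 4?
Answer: -276/41 ≈ -6.7317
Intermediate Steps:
R(T) = sqrt(5) (R(T) = sqrt(1 + 4) = sqrt(5))
X(p) = -41/2 (X(p) = -1 + (1/2)*(-39) = -1 - 39/2 = -41/2)
z(-69, -3 - 1*(-1))/X(R(f)) = ((-3 - 1*(-1))*(-69))/(-41/2) = ((-3 + 1)*(-69))*(-2/41) = -2*(-69)*(-2/41) = 138*(-2/41) = -276/41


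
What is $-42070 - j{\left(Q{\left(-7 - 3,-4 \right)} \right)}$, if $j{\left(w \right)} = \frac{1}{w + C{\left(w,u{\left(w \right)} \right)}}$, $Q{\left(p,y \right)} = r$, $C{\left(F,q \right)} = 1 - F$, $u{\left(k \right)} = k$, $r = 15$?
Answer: $-42071$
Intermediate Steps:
$Q{\left(p,y \right)} = 15$
$j{\left(w \right)} = 1$ ($j{\left(w \right)} = \frac{1}{w - \left(-1 + w\right)} = 1^{-1} = 1$)
$-42070 - j{\left(Q{\left(-7 - 3,-4 \right)} \right)} = -42070 - 1 = -42071$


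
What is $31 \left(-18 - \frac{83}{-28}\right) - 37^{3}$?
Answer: $- \frac{1431335}{28} \approx -51119.0$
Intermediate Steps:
$31 \left(-18 - \frac{83}{-28}\right) - 37^{3} = 31 \left(-18 - - \frac{83}{28}\right) - 50653 = 31 \left(-18 + \frac{83}{28}\right) - 50653 = 31 \left(- \frac{421}{28}\right) - 50653 = - \frac{13051}{28} - 50653 = - \frac{1431335}{28}$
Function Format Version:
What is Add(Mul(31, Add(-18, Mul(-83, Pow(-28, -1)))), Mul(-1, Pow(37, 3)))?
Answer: Rational(-1431335, 28) ≈ -51119.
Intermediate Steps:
Add(Mul(31, Add(-18, Mul(-83, Pow(-28, -1)))), Mul(-1, Pow(37, 3))) = Add(Mul(31, Add(-18, Mul(-83, Rational(-1, 28)))), Mul(-1, 50653)) = Add(Mul(31, Add(-18, Rational(83, 28))), -50653) = Add(Mul(31, Rational(-421, 28)), -50653) = Add(Rational(-13051, 28), -50653) = Rational(-1431335, 28)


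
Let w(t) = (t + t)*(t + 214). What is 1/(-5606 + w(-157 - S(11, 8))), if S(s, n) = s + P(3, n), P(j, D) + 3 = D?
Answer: -1/19792 ≈ -5.0525e-5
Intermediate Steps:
P(j, D) = -3 + D
S(s, n) = -3 + n + s (S(s, n) = s + (-3 + n) = -3 + n + s)
w(t) = 2*t*(214 + t) (w(t) = (2*t)*(214 + t) = 2*t*(214 + t))
1/(-5606 + w(-157 - S(11, 8))) = 1/(-5606 + 2*(-157 - (-3 + 8 + 11))*(214 + (-157 - (-3 + 8 + 11)))) = 1/(-5606 + 2*(-157 - 1*16)*(214 + (-157 - 1*16))) = 1/(-5606 + 2*(-157 - 16)*(214 + (-157 - 16))) = 1/(-5606 + 2*(-173)*(214 - 173)) = 1/(-5606 + 2*(-173)*41) = 1/(-5606 - 14186) = 1/(-19792) = -1/19792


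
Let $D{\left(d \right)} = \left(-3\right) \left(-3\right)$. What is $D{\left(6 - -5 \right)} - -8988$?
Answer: $8997$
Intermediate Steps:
$D{\left(d \right)} = 9$
$D{\left(6 - -5 \right)} - -8988 = 9 - -8988 = 9 + 8988 = 8997$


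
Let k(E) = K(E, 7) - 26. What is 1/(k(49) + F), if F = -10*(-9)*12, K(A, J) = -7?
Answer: 1/1047 ≈ 0.00095511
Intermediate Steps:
k(E) = -33 (k(E) = -7 - 26 = -33)
F = 1080 (F = 90*12 = 1080)
1/(k(49) + F) = 1/(-33 + 1080) = 1/1047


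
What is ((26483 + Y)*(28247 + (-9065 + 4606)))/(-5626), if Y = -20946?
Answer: -65857078/2813 ≈ -23412.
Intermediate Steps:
((26483 + Y)*(28247 + (-9065 + 4606)))/(-5626) = ((26483 - 20946)*(28247 + (-9065 + 4606)))/(-5626) = (5537*(28247 - 4459))*(-1/5626) = (5537*23788)*(-1/5626) = 131714156*(-1/5626) = -65857078/2813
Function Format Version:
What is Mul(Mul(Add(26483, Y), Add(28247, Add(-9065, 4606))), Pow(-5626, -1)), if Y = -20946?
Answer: Rational(-65857078, 2813) ≈ -23412.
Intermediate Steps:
Mul(Mul(Add(26483, Y), Add(28247, Add(-9065, 4606))), Pow(-5626, -1)) = Mul(Mul(Add(26483, -20946), Add(28247, Add(-9065, 4606))), Pow(-5626, -1)) = Mul(Mul(5537, Add(28247, -4459)), Rational(-1, 5626)) = Mul(Mul(5537, 23788), Rational(-1, 5626)) = Mul(131714156, Rational(-1, 5626)) = Rational(-65857078, 2813)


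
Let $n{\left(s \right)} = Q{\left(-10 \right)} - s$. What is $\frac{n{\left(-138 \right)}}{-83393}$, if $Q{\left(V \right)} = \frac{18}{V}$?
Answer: $- \frac{681}{416965} \approx -0.0016332$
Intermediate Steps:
$n{\left(s \right)} = - \frac{9}{5} - s$ ($n{\left(s \right)} = \frac{18}{-10} - s = 18 \left(- \frac{1}{10}\right) - s = - \frac{9}{5} - s$)
$\frac{n{\left(-138 \right)}}{-83393} = \frac{- \frac{9}{5} - -138}{-83393} = \left(- \frac{9}{5} + 138\right) \left(- \frac{1}{83393}\right) = \frac{681}{5} \left(- \frac{1}{83393}\right) = - \frac{681}{416965}$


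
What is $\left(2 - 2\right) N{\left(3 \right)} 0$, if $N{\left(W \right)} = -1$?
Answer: $0$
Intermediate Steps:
$\left(2 - 2\right) N{\left(3 \right)} 0 = \left(2 - 2\right) \left(-1\right) 0 = 0 \left(-1\right) 0 = 0 \cdot 0 = 0$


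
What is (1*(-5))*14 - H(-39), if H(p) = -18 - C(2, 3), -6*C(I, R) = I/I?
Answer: -313/6 ≈ -52.167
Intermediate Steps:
C(I, R) = -1/6 (C(I, R) = -I/(6*I) = -1/6*1 = -1/6)
H(p) = -107/6 (H(p) = -18 - 1*(-1/6) = -18 + 1/6 = -107/6)
(1*(-5))*14 - H(-39) = (1*(-5))*14 - 1*(-107/6) = -5*14 + 107/6 = -70 + 107/6 = -313/6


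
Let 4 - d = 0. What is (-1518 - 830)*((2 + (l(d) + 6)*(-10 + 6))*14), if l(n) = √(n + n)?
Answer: 723184 + 262976*√2 ≈ 1.0951e+6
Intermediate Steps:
d = 4 (d = 4 - 1*0 = 4 + 0 = 4)
l(n) = √2*√n (l(n) = √(2*n) = √2*√n)
(-1518 - 830)*((2 + (l(d) + 6)*(-10 + 6))*14) = (-1518 - 830)*((2 + (√2*√4 + 6)*(-10 + 6))*14) = -2348*(2 + (√2*2 + 6)*(-4))*14 = -2348*(2 + (2*√2 + 6)*(-4))*14 = -2348*(2 + (6 + 2*√2)*(-4))*14 = -2348*(2 + (-24 - 8*√2))*14 = -2348*(-22 - 8*√2)*14 = -2348*(-308 - 112*√2) = 723184 + 262976*√2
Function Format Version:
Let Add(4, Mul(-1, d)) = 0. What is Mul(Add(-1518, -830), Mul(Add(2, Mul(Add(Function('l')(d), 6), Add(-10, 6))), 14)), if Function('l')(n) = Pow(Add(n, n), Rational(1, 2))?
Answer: Add(723184, Mul(262976, Pow(2, Rational(1, 2)))) ≈ 1.0951e+6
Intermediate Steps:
d = 4 (d = Add(4, Mul(-1, 0)) = Add(4, 0) = 4)
Function('l')(n) = Mul(Pow(2, Rational(1, 2)), Pow(n, Rational(1, 2))) (Function('l')(n) = Pow(Mul(2, n), Rational(1, 2)) = Mul(Pow(2, Rational(1, 2)), Pow(n, Rational(1, 2))))
Mul(Add(-1518, -830), Mul(Add(2, Mul(Add(Function('l')(d), 6), Add(-10, 6))), 14)) = Mul(Add(-1518, -830), Mul(Add(2, Mul(Add(Mul(Pow(2, Rational(1, 2)), Pow(4, Rational(1, 2))), 6), Add(-10, 6))), 14)) = Mul(-2348, Mul(Add(2, Mul(Add(Mul(Pow(2, Rational(1, 2)), 2), 6), -4)), 14)) = Mul(-2348, Mul(Add(2, Mul(Add(Mul(2, Pow(2, Rational(1, 2))), 6), -4)), 14)) = Mul(-2348, Mul(Add(2, Mul(Add(6, Mul(2, Pow(2, Rational(1, 2)))), -4)), 14)) = Mul(-2348, Mul(Add(2, Add(-24, Mul(-8, Pow(2, Rational(1, 2))))), 14)) = Mul(-2348, Mul(Add(-22, Mul(-8, Pow(2, Rational(1, 2)))), 14)) = Mul(-2348, Add(-308, Mul(-112, Pow(2, Rational(1, 2))))) = Add(723184, Mul(262976, Pow(2, Rational(1, 2))))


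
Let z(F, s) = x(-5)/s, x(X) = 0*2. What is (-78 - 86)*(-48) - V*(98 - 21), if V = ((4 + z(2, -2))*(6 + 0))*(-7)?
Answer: 20808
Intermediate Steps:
x(X) = 0
z(F, s) = 0 (z(F, s) = 0/s = 0)
V = -168 (V = ((4 + 0)*(6 + 0))*(-7) = (4*6)*(-7) = 24*(-7) = -168)
(-78 - 86)*(-48) - V*(98 - 21) = (-78 - 86)*(-48) - (-168)*(98 - 21) = -164*(-48) - (-168)*77 = 7872 - 1*(-12936) = 7872 + 12936 = 20808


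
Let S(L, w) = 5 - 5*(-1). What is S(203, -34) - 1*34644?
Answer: -34634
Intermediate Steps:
S(L, w) = 10 (S(L, w) = 5 + 5 = 10)
S(203, -34) - 1*34644 = 10 - 1*34644 = 10 - 34644 = -34634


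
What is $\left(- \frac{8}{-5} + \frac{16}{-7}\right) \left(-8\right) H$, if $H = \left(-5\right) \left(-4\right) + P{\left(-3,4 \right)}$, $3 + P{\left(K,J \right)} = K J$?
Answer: $\frac{192}{7} \approx 27.429$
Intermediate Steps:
$P{\left(K,J \right)} = -3 + J K$ ($P{\left(K,J \right)} = -3 + K J = -3 + J K$)
$H = 5$ ($H = \left(-5\right) \left(-4\right) + \left(-3 + 4 \left(-3\right)\right) = 20 - 15 = 5$)
$\left(- \frac{8}{-5} + \frac{16}{-7}\right) \left(-8\right) H = \left(- \frac{8}{-5} + \frac{16}{-7}\right) \left(-8\right) 5 = \left(\left(-8\right) \left(- \frac{1}{5}\right) + 16 \left(- \frac{1}{7}\right)\right) \left(-8\right) 5 = \left(\frac{8}{5} - \frac{16}{7}\right) \left(-8\right) 5 = \left(- \frac{24}{35}\right) \left(-8\right) 5 = \frac{192}{35} \cdot 5 = \frac{192}{7}$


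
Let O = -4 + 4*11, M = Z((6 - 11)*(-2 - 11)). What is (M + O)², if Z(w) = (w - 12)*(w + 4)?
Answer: 13667809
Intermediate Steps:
Z(w) = (-12 + w)*(4 + w)
M = 3657 (M = -48 + ((6 - 11)*(-2 - 11))² - 8*(6 - 11)*(-2 - 11) = -48 + (-5*(-13))² - (-40)*(-13) = -48 + 65² - 8*65 = -48 + 4225 - 520 = 3657)
O = 40 (O = -4 + 44 = 40)
(M + O)² = (3657 + 40)² = 3697² = 13667809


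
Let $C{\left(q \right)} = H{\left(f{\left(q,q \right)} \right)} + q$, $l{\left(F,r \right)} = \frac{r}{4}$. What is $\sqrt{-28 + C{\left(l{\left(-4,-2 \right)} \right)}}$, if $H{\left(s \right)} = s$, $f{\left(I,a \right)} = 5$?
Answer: $\frac{i \sqrt{94}}{2} \approx 4.8477 i$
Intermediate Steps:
$l{\left(F,r \right)} = \frac{r}{4}$ ($l{\left(F,r \right)} = r \frac{1}{4} = \frac{r}{4}$)
$C{\left(q \right)} = 5 + q$
$\sqrt{-28 + C{\left(l{\left(-4,-2 \right)} \right)}} = \sqrt{-28 + \left(5 + \frac{1}{4} \left(-2\right)\right)} = \sqrt{-28 + \left(5 - \frac{1}{2}\right)} = \sqrt{-28 + \frac{9}{2}} = \sqrt{- \frac{47}{2}} = \frac{i \sqrt{94}}{2}$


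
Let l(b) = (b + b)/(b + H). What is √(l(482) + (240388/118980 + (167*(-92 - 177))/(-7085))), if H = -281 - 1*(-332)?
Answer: 2*√843601627097601515/576031755 ≈ 3.1890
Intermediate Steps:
H = 51 (H = -281 + 332 = 51)
l(b) = 2*b/(51 + b) (l(b) = (b + b)/(b + 51) = (2*b)/(51 + b) = 2*b/(51 + b))
√(l(482) + (240388/118980 + (167*(-92 - 177))/(-7085))) = √(2*482/(51 + 482) + (240388/118980 + (167*(-92 - 177))/(-7085))) = √(2*482/533 + (240388*(1/118980) + (167*(-269))*(-1/7085))) = √(2*482*(1/533) + (60097/29745 - 44923*(-1/7085))) = √(964/533 + (60097/29745 + 44923/7085)) = √(964/533 + 352404376/42148665) = √(17574065036/1728095265) = 2*√843601627097601515/576031755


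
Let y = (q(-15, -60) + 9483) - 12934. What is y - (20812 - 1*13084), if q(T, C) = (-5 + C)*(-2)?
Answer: -11049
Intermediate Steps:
q(T, C) = 10 - 2*C
y = -3321 (y = ((10 - 2*(-60)) + 9483) - 12934 = ((10 + 120) + 9483) - 12934 = (130 + 9483) - 12934 = 9613 - 12934 = -3321)
y - (20812 - 1*13084) = -3321 - (20812 - 1*13084) = -3321 - (20812 - 13084) = -3321 - 1*7728 = -3321 - 7728 = -11049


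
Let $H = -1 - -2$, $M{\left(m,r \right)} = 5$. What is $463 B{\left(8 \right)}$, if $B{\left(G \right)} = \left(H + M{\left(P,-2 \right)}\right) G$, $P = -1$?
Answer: $22224$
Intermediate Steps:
$H = 1$ ($H = -1 + 2 = 1$)
$B{\left(G \right)} = 6 G$ ($B{\left(G \right)} = \left(1 + 5\right) G = 6 G$)
$463 B{\left(8 \right)} = 463 \cdot 6 \cdot 8 = 463 \cdot 48 = 22224$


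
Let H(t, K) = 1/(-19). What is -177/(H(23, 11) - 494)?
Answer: 1121/3129 ≈ 0.35826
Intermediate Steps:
H(t, K) = -1/19
-177/(H(23, 11) - 494) = -177/(-1/19 - 494) = -177/(-9387/19) = -177*(-19/9387) = 1121/3129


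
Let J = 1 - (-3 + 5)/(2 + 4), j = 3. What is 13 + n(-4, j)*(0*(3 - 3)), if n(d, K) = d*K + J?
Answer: 13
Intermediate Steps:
J = ⅔ (J = 1 - 2/6 = 1 - 1*⅓ = 1 - ⅓ = ⅔ ≈ 0.66667)
n(d, K) = ⅔ + K*d (n(d, K) = d*K + ⅔ = K*d + ⅔ = ⅔ + K*d)
13 + n(-4, j)*(0*(3 - 3)) = 13 + (⅔ + 3*(-4))*(0*(3 - 3)) = 13 + (⅔ - 12)*(0*0) = 13 - 34/3*0 = 13 + 0 = 13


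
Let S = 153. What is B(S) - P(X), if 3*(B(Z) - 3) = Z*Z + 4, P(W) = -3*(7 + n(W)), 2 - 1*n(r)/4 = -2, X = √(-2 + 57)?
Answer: 23629/3 ≈ 7876.3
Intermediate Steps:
X = √55 ≈ 7.4162
n(r) = 16 (n(r) = 8 - 4*(-2) = 8 + 8 = 16)
P(W) = -69 (P(W) = -3*(7 + 16) = -3*23 = -69)
B(Z) = 13/3 + Z²/3 (B(Z) = 3 + (Z*Z + 4)/3 = 3 + (Z² + 4)/3 = 3 + (4 + Z²)/3 = 3 + (4/3 + Z²/3) = 13/3 + Z²/3)
B(S) - P(X) = (13/3 + (⅓)*153²) - 1*(-69) = (13/3 + (⅓)*23409) + 69 = (13/3 + 7803) + 69 = 23422/3 + 69 = 23629/3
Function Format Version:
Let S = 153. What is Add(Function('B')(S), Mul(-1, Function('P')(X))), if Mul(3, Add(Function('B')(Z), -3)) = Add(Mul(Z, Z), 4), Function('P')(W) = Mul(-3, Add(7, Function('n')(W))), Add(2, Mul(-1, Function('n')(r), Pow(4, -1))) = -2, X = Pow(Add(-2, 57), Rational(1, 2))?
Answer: Rational(23629, 3) ≈ 7876.3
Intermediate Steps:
X = Pow(55, Rational(1, 2)) ≈ 7.4162
Function('n')(r) = 16 (Function('n')(r) = Add(8, Mul(-4, -2)) = Add(8, 8) = 16)
Function('P')(W) = -69 (Function('P')(W) = Mul(-3, Add(7, 16)) = Mul(-3, 23) = -69)
Function('B')(Z) = Add(Rational(13, 3), Mul(Rational(1, 3), Pow(Z, 2))) (Function('B')(Z) = Add(3, Mul(Rational(1, 3), Add(Mul(Z, Z), 4))) = Add(3, Mul(Rational(1, 3), Add(Pow(Z, 2), 4))) = Add(3, Mul(Rational(1, 3), Add(4, Pow(Z, 2)))) = Add(3, Add(Rational(4, 3), Mul(Rational(1, 3), Pow(Z, 2)))) = Add(Rational(13, 3), Mul(Rational(1, 3), Pow(Z, 2))))
Add(Function('B')(S), Mul(-1, Function('P')(X))) = Add(Add(Rational(13, 3), Mul(Rational(1, 3), Pow(153, 2))), Mul(-1, -69)) = Add(Add(Rational(13, 3), Mul(Rational(1, 3), 23409)), 69) = Add(Add(Rational(13, 3), 7803), 69) = Add(Rational(23422, 3), 69) = Rational(23629, 3)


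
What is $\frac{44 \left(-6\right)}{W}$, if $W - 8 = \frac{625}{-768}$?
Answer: $- \frac{202752}{5519} \approx -36.737$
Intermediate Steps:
$W = \frac{5519}{768}$ ($W = 8 + \frac{625}{-768} = 8 + 625 \left(- \frac{1}{768}\right) = 8 - \frac{625}{768} = \frac{5519}{768} \approx 7.1862$)
$\frac{44 \left(-6\right)}{W} = \frac{44 \left(-6\right)}{\frac{5519}{768}} = \left(-264\right) \frac{768}{5519} = - \frac{202752}{5519}$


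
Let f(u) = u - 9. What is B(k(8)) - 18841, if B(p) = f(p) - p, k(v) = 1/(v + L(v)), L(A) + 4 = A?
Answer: -18850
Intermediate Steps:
f(u) = -9 + u
L(A) = -4 + A
k(v) = 1/(-4 + 2*v) (k(v) = 1/(v + (-4 + v)) = 1/(-4 + 2*v))
B(p) = -9 (B(p) = (-9 + p) - p = -9)
B(k(8)) - 18841 = -9 - 18841 = -18850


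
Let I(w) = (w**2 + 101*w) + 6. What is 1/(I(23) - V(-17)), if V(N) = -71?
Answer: 1/2929 ≈ 0.00034141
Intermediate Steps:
I(w) = 6 + w**2 + 101*w
1/(I(23) - V(-17)) = 1/((6 + 23**2 + 101*23) - 1*(-71)) = 1/((6 + 529 + 2323) + 71) = 1/(2858 + 71) = 1/2929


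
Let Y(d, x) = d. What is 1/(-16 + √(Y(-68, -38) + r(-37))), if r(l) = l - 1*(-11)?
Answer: -8/175 - I*√94/350 ≈ -0.045714 - 0.027701*I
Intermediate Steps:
r(l) = 11 + l (r(l) = l + 11 = 11 + l)
1/(-16 + √(Y(-68, -38) + r(-37))) = 1/(-16 + √(-68 + (11 - 37))) = 1/(-16 + √(-68 - 26)) = 1/(-16 + √(-94)) = 1/(-16 + I*√94)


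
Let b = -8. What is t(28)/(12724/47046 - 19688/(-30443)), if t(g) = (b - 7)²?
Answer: 32224981005/131359838 ≈ 245.32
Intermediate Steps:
t(g) = 225 (t(g) = (-8 - 7)² = (-15)² = 225)
t(28)/(12724/47046 - 19688/(-30443)) = 225/(12724/47046 - 19688/(-30443)) = 225/(12724*(1/47046) - 19688*(-1/30443)) = 225/(6362/23523 + 19688/30443) = 225/(656799190/716110689) = 225*(716110689/656799190) = 32224981005/131359838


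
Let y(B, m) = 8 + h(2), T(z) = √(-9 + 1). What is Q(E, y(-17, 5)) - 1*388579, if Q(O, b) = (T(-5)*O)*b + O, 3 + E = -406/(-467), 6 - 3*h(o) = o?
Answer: -181467388/467 - 55720*I*√2/1401 ≈ -3.8858e+5 - 56.246*I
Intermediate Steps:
T(z) = 2*I*√2 (T(z) = √(-8) = 2*I*√2)
h(o) = 2 - o/3
y(B, m) = 28/3 (y(B, m) = 8 + (2 - ⅓*2) = 8 + (2 - ⅔) = 8 + 4/3 = 28/3)
E = -995/467 (E = -3 - 406/(-467) = -3 - 406*(-1/467) = -3 + 406/467 = -995/467 ≈ -2.1306)
Q(O, b) = O + 2*I*O*b*√2 (Q(O, b) = ((2*I*√2)*O)*b + O = (2*I*O*√2)*b + O = 2*I*O*b*√2 + O = O + 2*I*O*b*√2)
Q(E, y(-17, 5)) - 1*388579 = -995*(1 + 2*I*(28/3)*√2)/467 - 1*388579 = -995*(1 + 56*I*√2/3)/467 - 388579 = (-995/467 - 55720*I*√2/1401) - 388579 = -181467388/467 - 55720*I*√2/1401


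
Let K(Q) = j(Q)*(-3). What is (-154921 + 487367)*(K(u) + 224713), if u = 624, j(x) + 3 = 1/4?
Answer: 149415361355/2 ≈ 7.4708e+10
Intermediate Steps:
j(x) = -11/4 (j(x) = -3 + 1/4 = -11/4)
K(Q) = 33/4 (K(Q) = -11/4*(-3) = 33/4)
(-154921 + 487367)*(K(u) + 224713) = (-154921 + 487367)*(33/4 + 224713) = 332446*(898885/4) = 149415361355/2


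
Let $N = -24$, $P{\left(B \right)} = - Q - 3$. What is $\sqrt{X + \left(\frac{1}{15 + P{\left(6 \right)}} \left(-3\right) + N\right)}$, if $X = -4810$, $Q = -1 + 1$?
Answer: $\frac{i \sqrt{19337}}{2} \approx 69.529 i$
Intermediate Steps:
$Q = 0$
$P{\left(B \right)} = -3$ ($P{\left(B \right)} = \left(-1\right) 0 - 3 = 0 - 3 = -3$)
$\sqrt{X + \left(\frac{1}{15 + P{\left(6 \right)}} \left(-3\right) + N\right)} = \sqrt{-4810 - \left(24 - \frac{1}{15 - 3} \left(-3\right)\right)} = \sqrt{-4810 - \left(24 - \frac{1}{12} \left(-3\right)\right)} = \sqrt{-4810 + \left(\frac{1}{12} \left(-3\right) - 24\right)} = \sqrt{-4810 - \frac{97}{4}} = \sqrt{- \frac{19337}{4}} = \frac{i \sqrt{19337}}{2}$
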